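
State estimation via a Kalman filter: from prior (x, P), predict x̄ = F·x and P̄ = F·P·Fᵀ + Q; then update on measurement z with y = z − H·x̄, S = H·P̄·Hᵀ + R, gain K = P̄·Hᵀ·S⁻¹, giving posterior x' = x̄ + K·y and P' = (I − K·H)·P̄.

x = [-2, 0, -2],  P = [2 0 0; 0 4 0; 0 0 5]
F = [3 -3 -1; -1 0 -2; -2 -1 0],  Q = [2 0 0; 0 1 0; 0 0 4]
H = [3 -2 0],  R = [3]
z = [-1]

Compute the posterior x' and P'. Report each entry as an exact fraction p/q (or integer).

x' = [1641/596, 1397/298, 550/149]
P' = [5731/596 4167/298 350/149; 4167/298 3138/149 528/149; 350/149 528/149 2368/149]

x̄ = F·x = [-4, 6, 4]
P̄ = F·P·Fᵀ + Q = [61 4 0; 4 23 4; 0 4 16]
y = z − H·x̄ = [23]
S = H·P̄·Hᵀ + R = [596]
K = P̄·Hᵀ·S⁻¹ = [175/596; -17/298; -2/149]
x' = x̄ + K·y = [1641/596, 1397/298, 550/149]
P' = (I − K·H)·P̄ = [5731/596 4167/298 350/149; 4167/298 3138/149 528/149; 350/149 528/149 2368/149]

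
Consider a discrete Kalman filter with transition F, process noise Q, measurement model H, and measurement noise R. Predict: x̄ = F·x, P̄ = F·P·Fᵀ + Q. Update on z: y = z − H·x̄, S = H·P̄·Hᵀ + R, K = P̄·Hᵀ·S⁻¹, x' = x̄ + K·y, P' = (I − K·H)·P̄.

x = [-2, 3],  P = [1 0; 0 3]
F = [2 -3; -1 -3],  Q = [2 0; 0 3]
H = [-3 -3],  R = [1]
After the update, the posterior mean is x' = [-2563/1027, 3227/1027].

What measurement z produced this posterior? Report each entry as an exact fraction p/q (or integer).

z = [-2]

x̄ = F·x = [-13, -7]
P̄ = F·P·Fᵀ + Q = [33 25; 25 31]
S = H·P̄·Hᵀ + R = [1027]
K = P̄·Hᵀ·S⁻¹ = [-174/1027; -168/1027]
x' − x̄ = [10788/1027, 10416/1027] = K·y
y = (KᵀK)⁻¹·Kᵀ·(x' − x̄) = [-62]
z = y + H·x̄ = [-62] + [60] = [-2]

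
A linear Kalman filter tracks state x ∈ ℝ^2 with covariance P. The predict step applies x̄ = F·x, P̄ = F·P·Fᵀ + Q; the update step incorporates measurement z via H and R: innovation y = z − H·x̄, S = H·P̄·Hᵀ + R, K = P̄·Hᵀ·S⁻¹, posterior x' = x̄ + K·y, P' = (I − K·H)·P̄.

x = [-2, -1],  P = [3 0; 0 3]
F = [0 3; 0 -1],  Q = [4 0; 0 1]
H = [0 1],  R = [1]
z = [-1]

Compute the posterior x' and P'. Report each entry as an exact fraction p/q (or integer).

x' = [3/5, -3/5]
P' = [74/5 -9/5; -9/5 4/5]

x̄ = F·x = [-3, 1]
P̄ = F·P·Fᵀ + Q = [31 -9; -9 4]
y = z − H·x̄ = [-2]
S = H·P̄·Hᵀ + R = [5]
K = P̄·Hᵀ·S⁻¹ = [-9/5; 4/5]
x' = x̄ + K·y = [3/5, -3/5]
P' = (I − K·H)·P̄ = [74/5 -9/5; -9/5 4/5]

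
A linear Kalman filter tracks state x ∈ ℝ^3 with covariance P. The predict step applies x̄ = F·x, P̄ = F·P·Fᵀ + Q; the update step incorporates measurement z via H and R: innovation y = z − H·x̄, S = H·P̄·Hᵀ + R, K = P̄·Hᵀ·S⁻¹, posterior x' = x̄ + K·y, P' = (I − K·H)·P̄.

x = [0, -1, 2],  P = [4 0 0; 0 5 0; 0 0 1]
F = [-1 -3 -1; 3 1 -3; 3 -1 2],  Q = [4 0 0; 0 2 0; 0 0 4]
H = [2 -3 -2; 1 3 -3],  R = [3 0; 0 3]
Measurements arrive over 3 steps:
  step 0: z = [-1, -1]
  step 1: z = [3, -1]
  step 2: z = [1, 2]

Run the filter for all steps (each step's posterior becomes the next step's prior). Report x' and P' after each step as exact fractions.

step 0: x' = [-975671/530417, -245943/530417, -345613/530417], P' = [16931787/530417 4469715/530417 10131729/530417; 4469715/530417 1271417/530417 2695965/530417; 10131729/530417 2695965/530417 6189222/530417]
step 1: x' = [-24427517197/672456984547, -519257857281/672456984547, -278546381398/672456984547], P' = [2635369970664/672456984547 669362249952/672456984547 1516496495088/672456984547; 669362249952/672456984547 283392425410/672456984547 412178089416/672456984547; 1516496495088/672456984547 412178089416/672456984547 1032096833142/672456984547]
step 2: x' = [239358705878463466/107570880465471749, 70999264282562632/107570880465471749, 78789946269508596/107570880465471749], P' = [419804017999748952/107570880465471749 106646114369151900/107570880465471749 241465564804467714/107570880465471749; 106646114369151900/107570880465471749 45223045271776358/107570880465471749 65644257051088050/107570880465471749; 241465564804467714/107570880465471749 65644257051088050/107570880465471749 164349420384959490/107570880465471749]

step 0: x̄ = F·x = [1, -7, 5]
step 0: P̄ = F·P·Fᵀ + Q = [54 -24 1; -24 52 25; 1 25 49]
step 0: y = z − H·x̄ = [-14, 34]
step 0: S = H·P̄·Hᵀ + R = [1463 -71; -71 366]
step 0: K = P̄·Hᵀ·S⁻¹ = [63657/530417 -18085/530417; -88917/530417 65357/530417; -67627/530417 -116014/530417]
step 0: x' = x̄ + K·y = [-975671/530417, -245943/530417, -345613/530417]
step 0: P' = (I − K·H)·P̄ = [16931787/530417 4469715/530417 10131729/530417; 4469715/530417 1271417/530417 2695965/530417; 10131729/530417 2695965/530417 6189222/530417]
step 1: x̄ = F·x = [2059113/530417, -2136117/530417, -3372296/530417]
step 1: P̄ = F·P·Fᵀ + Q = [99942968/530417 -59171376/530417 -159255744/530417; -59171376/530417 38692710/530417 97063972/530417; -159255744/530417 97063972/530417 264514654/530417]
step 1: y = z − H·x̄ = [-15679918/530417, -6298067/530417]
step 1: S = H·P̄·Hᵀ + R = [4956526257/530417 2826463210/530417; 2826463210/530417 1683755207/530417]
step 1: K = P̄·Hᵀ·S⁻¹ = [76553400432/672456984547 31322411752/672456984547; -111936318386/672456984547 94335085978/672456984547; -89244981452/672456984547 -114419912030/672456984547]
step 1: x' = x̄ + K·y = [-24427517197/672456984547, -519257857281/672456984547, -278546381398/672456984547]
step 1: P' = (I − K·H)·P̄ = [2635369970664/672456984547 669362249952/672456984547 1516496495088/672456984547; 669362249952/672456984547 283392425410/672456984547 412178089416/672456984547; 1516496495088/672456984547 412178089416/672456984547 1032096833142/672456984547]
step 2: x̄ = F·x = [1860747470438/672456984547, 243098735322/672456984547, -111117457106/672456984547]
step 2: P̄ = F·P·Fᵀ + Q = [18430061597068/672456984547 -9056194472988/672456984547 -24118397224182/672456984547; -9056194472988/672456984547 8881675680390/672456984547 14753757273530/672456984547; -24118397224182/672456984547 14753757273530/672456984547 43353009515822/672456984547]
step 2: y = z − H·x̄ = [-2541976664575/672456984547, -1578482078628/672456984547]
step 2: S = H·P̄·Hᵀ + R = [807751335280383/672456984547 427082965360640/672456984547; 427082965360640/672456984547 315365184900241/672456984547]
step 2: K = P̄·Hᵀ·S⁻¹ = [12246187761035592/107570880465471749 5115222231267170/107570880465471749; -17888473726400458/107570880465471749 15127493010405608/107570880465471749; -14233494104749234/107570880465471749 -18216641732382202/107570880465471749]
step 2: x' = x̄ + K·y = [239358705878463466/107570880465471749, 70999264282562632/107570880465471749, 78789946269508596/107570880465471749]
step 2: P' = (I − K·H)·P̄ = [419804017999748952/107570880465471749 106646114369151900/107570880465471749 241465564804467714/107570880465471749; 106646114369151900/107570880465471749 45223045271776358/107570880465471749 65644257051088050/107570880465471749; 241465564804467714/107570880465471749 65644257051088050/107570880465471749 164349420384959490/107570880465471749]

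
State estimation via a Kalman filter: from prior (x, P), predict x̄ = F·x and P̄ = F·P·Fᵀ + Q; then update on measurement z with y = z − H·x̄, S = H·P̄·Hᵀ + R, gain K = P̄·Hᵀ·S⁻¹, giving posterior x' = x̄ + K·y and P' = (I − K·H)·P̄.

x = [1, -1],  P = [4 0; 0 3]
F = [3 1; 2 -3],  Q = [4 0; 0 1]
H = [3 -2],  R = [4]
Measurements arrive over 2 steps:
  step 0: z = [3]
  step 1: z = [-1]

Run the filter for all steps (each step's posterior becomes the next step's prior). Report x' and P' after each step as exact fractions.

step 0: x' = [163/43, 38/9], P' = [760/43 26; 26 353/9]
step 1: x' = [1144973/774369, 232188/86041], P' = [1676072/774369 712294/258123; 712294/258123 1137779/258123]

step 0: x̄ = F·x = [2, 5]
step 0: P̄ = F·P·Fᵀ + Q = [43 15; 15 44]
step 0: y = z − H·x̄ = [7]
step 0: S = H·P̄·Hᵀ + R = [387]
step 0: K = P̄·Hᵀ·S⁻¹ = [11/43; -1/9]
step 0: x' = x̄ + K·y = [163/43, 38/9]
step 0: P' = (I − K·H)·P̄ = [760/43 26; 26 353/9]
step 1: x̄ = F·x = [6035/387, -656/129]
step 1: P̄ = F·P·Fᵀ + Q = [138659/387 -24977/129; -24977/129 4846/43]
step 1: y = z − H·x̄ = [-2492/43]
step 1: S = H·P̄·Hᵀ + R = [258123/43]
step 1: K = P̄·Hᵀ·S⁻¹ = [20957/86041; -34669/258123]
step 1: x' = x̄ + K·y = [1144973/774369, 232188/86041]
step 1: P' = (I − K·H)·P̄ = [1676072/774369 712294/258123; 712294/258123 1137779/258123]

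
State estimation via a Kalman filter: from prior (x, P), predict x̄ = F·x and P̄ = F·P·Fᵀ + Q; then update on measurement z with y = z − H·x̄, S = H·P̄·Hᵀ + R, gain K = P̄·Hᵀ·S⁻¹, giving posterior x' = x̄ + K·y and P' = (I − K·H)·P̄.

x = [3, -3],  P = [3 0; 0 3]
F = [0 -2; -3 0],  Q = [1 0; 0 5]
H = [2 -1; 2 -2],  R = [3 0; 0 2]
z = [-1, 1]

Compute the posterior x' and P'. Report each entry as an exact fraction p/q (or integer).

x̄ = F·x = [6, -9]
P̄ = F·P·Fᵀ + Q = [13 0; 0 32]
y = z − H·x̄ = [-22, -29]
S = H·P̄·Hᵀ + R = [87 116; 116 182]
K = P̄·Hᵀ·S⁻¹ = [858/1189 -13/41; 800/1189 -32/41]
x' = x̄ + K·y = [-809/1189, -1389/1189]
P' = (I − K·H)·P̄ = [2951/1189 3328/1189; 3328/1189 4256/1189]

x' = [-809/1189, -1389/1189]
P' = [2951/1189 3328/1189; 3328/1189 4256/1189]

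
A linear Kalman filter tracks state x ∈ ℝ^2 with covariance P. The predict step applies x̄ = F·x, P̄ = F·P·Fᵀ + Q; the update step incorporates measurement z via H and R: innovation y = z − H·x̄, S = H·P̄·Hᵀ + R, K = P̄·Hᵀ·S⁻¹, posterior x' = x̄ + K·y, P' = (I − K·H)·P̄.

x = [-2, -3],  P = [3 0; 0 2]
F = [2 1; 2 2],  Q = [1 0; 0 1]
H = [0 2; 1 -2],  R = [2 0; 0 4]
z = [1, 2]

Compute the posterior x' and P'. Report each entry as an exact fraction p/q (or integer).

x̄ = F·x = [-7, -10]
P̄ = F·P·Fᵀ + Q = [15 16; 16 21]
y = z − H·x̄ = [21, -11]
S = H·P̄·Hᵀ + R = [86 -52; -52 39]
K = P̄·Hᵀ·S⁻¹ = [14/25 101/325; 11/25 -2/25]
x' = x̄ + K·y = [436/325, 3/25]
P' = (I − K·H)·P̄ = [768/325 14/25; 14/25 11/25]

x' = [436/325, 3/25]
P' = [768/325 14/25; 14/25 11/25]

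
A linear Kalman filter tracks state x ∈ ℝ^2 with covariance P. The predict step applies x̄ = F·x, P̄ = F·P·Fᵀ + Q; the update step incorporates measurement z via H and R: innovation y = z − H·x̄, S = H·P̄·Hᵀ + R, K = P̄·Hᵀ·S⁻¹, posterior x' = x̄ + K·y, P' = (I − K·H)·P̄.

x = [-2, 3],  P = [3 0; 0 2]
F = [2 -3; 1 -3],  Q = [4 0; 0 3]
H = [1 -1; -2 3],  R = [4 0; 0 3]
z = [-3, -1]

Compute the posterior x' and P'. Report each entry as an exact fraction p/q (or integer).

x̄ = F·x = [-13, -11]
P̄ = F·P·Fᵀ + Q = [34 24; 24 24]
y = z − H·x̄ = [-1, 6]
S = H·P̄·Hᵀ + R = [14 -20; -20 67]
K = P̄·Hᵀ·S⁻¹ = [375/269 128/269; 240/269 168/269]
x' = x̄ + K·y = [-3104/269, -2191/269]
P' = (I − K·H)·P̄ = [4884/269 3384/269; 3384/269 2424/269]

x' = [-3104/269, -2191/269]
P' = [4884/269 3384/269; 3384/269 2424/269]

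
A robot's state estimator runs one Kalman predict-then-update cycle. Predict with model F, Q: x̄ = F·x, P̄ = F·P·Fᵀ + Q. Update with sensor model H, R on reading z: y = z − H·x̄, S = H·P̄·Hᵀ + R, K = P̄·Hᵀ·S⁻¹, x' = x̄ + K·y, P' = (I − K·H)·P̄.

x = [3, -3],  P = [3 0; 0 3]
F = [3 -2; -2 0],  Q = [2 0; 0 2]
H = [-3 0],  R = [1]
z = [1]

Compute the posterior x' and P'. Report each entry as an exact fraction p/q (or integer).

x' = [-54/185, 132/185]
P' = [41/370 -9/185; -9/185 1132/185]

x̄ = F·x = [15, -6]
P̄ = F·P·Fᵀ + Q = [41 -18; -18 14]
y = z − H·x̄ = [46]
S = H·P̄·Hᵀ + R = [370]
K = P̄·Hᵀ·S⁻¹ = [-123/370; 27/185]
x' = x̄ + K·y = [-54/185, 132/185]
P' = (I − K·H)·P̄ = [41/370 -9/185; -9/185 1132/185]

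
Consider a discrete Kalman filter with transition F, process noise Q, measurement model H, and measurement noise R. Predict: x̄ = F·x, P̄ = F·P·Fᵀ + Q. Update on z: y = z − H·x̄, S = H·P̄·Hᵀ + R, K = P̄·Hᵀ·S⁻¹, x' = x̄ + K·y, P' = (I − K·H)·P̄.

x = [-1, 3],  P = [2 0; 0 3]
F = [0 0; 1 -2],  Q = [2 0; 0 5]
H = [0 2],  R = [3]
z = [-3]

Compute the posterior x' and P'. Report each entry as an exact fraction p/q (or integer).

x̄ = F·x = [0, -7]
P̄ = F·P·Fᵀ + Q = [2 0; 0 19]
y = z − H·x̄ = [11]
S = H·P̄·Hᵀ + R = [79]
K = P̄·Hᵀ·S⁻¹ = [0; 38/79]
x' = x̄ + K·y = [0, -135/79]
P' = (I − K·H)·P̄ = [2 0; 0 57/79]

x' = [0, -135/79]
P' = [2 0; 0 57/79]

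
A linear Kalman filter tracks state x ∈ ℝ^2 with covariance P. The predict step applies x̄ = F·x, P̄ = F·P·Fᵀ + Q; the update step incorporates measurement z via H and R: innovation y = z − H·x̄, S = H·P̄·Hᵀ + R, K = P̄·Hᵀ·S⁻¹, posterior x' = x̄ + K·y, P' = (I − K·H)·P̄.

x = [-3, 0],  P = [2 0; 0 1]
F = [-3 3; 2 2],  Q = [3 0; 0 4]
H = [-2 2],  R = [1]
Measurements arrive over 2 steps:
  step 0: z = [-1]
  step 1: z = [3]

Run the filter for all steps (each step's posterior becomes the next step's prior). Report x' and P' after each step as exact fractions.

step 0: x' = [9/233, -122/233], P' = [1806/233 1770/233; 1770/233 1792/233]
step 1: x' = [-8511/4949, -782/3535], P' = [24765/4949 17652/3535; 17652/3535 13212/2525]

step 0: x̄ = F·x = [9, -6]
step 0: P̄ = F·P·Fᵀ + Q = [30 -6; -6 16]
step 0: y = z − H·x̄ = [29]
step 0: S = H·P̄·Hᵀ + R = [233]
step 0: K = P̄·Hᵀ·S⁻¹ = [-72/233; 44/233]
step 0: x' = x̄ + K·y = [9/233, -122/233]
step 0: P' = (I − K·H)·P̄ = [1806/233 1770/233; 1770/233 1792/233]
step 1: x̄ = F·x = [-393/233, -226/233]
step 1: P̄ = F·P·Fᵀ + Q = [1221/233 -84/233; -84/233 29484/233]
step 1: y = z − H·x̄ = [365/233]
step 1: S = H·P̄·Hᵀ + R = [123725/233]
step 1: K = P̄·Hᵀ·S⁻¹ = [-522/24745; 8448/17675]
step 1: x' = x̄ + K·y = [-8511/4949, -782/3535]
step 1: P' = (I − K·H)·P̄ = [24765/4949 17652/3535; 17652/3535 13212/2525]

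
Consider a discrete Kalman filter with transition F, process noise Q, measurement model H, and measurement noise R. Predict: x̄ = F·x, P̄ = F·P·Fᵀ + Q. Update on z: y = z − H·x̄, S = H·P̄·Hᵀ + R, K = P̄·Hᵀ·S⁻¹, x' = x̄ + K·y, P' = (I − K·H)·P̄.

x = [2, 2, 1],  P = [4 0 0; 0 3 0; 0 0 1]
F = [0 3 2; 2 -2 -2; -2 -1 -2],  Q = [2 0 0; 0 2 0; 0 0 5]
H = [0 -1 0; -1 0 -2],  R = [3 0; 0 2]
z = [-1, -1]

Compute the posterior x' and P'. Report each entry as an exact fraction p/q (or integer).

x' = [8915/2359, 586/2359, -3713/2359]
P' = [40526/2359 -5556/2359 -20752/2359; -5556/2359 6222/2359 2676/2359; -20752/2359 2676/2359 11763/2359]

x̄ = F·x = [8, -2, -8]
P̄ = F·P·Fᵀ + Q = [33 -22 -13; -22 34 -6; -13 -6 28]
y = z − H·x̄ = [-3, -9]
S = H·P̄·Hᵀ + R = [37 -34; -34 95]
K = P̄·Hᵀ·S⁻¹ = [1852/2359 489/2359; -2074/2359 102/2359; -892/2359 -1387/2359]
x' = x̄ + K·y = [8915/2359, 586/2359, -3713/2359]
P' = (I − K·H)·P̄ = [40526/2359 -5556/2359 -20752/2359; -5556/2359 6222/2359 2676/2359; -20752/2359 2676/2359 11763/2359]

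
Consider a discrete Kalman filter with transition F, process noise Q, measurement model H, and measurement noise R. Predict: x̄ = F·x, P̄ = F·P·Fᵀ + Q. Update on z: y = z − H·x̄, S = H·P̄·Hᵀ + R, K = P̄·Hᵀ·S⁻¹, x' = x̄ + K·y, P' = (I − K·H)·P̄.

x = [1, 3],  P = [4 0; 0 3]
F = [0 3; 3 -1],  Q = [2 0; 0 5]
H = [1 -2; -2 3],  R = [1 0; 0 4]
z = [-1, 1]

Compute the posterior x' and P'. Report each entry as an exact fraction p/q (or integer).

x' = [11992/2783, 7925/2783]
P' = [29991/2783 16694/2783; 16694/2783 9736/2783]

x̄ = F·x = [9, 0]
P̄ = F·P·Fᵀ + Q = [29 -9; -9 44]
y = z − H·x̄ = [-10, 19]
S = H·P̄·Hᵀ + R = [242 -385; -385 624]
K = P̄·Hᵀ·S⁻¹ = [-3397/2783 -225/253; -2778/2783 -95/253]
x' = x̄ + K·y = [11992/2783, 7925/2783]
P' = (I − K·H)·P̄ = [29991/2783 16694/2783; 16694/2783 9736/2783]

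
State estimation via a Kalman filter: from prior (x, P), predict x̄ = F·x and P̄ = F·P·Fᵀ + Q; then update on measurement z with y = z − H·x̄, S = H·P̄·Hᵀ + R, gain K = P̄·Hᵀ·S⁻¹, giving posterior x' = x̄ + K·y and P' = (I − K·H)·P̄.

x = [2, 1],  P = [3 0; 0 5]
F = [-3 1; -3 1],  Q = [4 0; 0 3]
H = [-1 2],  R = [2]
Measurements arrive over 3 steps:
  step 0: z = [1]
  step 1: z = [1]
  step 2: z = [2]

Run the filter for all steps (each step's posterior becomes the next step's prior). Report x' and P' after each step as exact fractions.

step 0: x̄ = F·x = [-5, -5]
step 0: P̄ = F·P·Fᵀ + Q = [36 32; 32 35]
step 0: y = z − H·x̄ = [6]
step 0: S = H·P̄·Hᵀ + R = [50]
step 0: K = P̄·Hᵀ·S⁻¹ = [14/25; 19/25]
step 0: x' = x̄ + K·y = [-41/25, -11/25]
step 0: P' = (I − K·H)·P̄ = [508/25 268/25; 268/25 153/25]
step 1: x̄ = F·x = [112/25, 112/25]
step 1: P̄ = F·P·Fᵀ + Q = [3217/25 3117/25; 3117/25 3192/25]
step 1: y = z − H·x̄ = [-87/25]
step 1: S = H·P̄·Hᵀ + R = [3567/25]
step 1: K = P̄·Hᵀ·S⁻¹ = [3017/3567; 1089/1189]
step 1: x' = x̄ + K·y = [63/41, 53/41]
step 1: P' = (I − K·H)·P̄ = [94910/3567 16824/1189; 16824/1189 9501/1189]
step 2: x̄ = F·x = [-136/41, -136/41]
step 2: P̄ = F·P·Fᵀ + Q = [198043/1189 193287/1189; 193287/1189 196854/1189]
step 2: y = z − H·x̄ = [218/41]
step 2: S = H·P̄·Hᵀ + R = [214689/1189]
step 2: K = P̄·Hᵀ·S⁻¹ = [188531/214689; 66807/71563]
step 2: x' = x̄ + K·y = [290294/214689, 117838/71563]
step 2: P' = (I − K·H)·P̄ = [5865194/214689 1040376/71563; 1040376/71563 586995/71563]

step 0: x' = [-41/25, -11/25], P' = [508/25 268/25; 268/25 153/25]
step 1: x' = [63/41, 53/41], P' = [94910/3567 16824/1189; 16824/1189 9501/1189]
step 2: x' = [290294/214689, 117838/71563], P' = [5865194/214689 1040376/71563; 1040376/71563 586995/71563]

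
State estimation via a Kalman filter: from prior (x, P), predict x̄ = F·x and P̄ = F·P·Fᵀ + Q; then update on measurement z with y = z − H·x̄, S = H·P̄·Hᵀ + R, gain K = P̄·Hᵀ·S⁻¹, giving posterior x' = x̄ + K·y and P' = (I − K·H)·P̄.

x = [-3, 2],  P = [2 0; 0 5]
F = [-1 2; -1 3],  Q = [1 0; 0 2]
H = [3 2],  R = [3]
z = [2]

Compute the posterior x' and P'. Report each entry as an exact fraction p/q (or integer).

x̄ = F·x = [7, 9]
P̄ = F·P·Fᵀ + Q = [23 32; 32 49]
y = z − H·x̄ = [-37]
S = H·P̄·Hᵀ + R = [790]
K = P̄·Hᵀ·S⁻¹ = [133/790; 97/395]
x' = x̄ + K·y = [609/790, -34/395]
P' = (I − K·H)·P̄ = [481/790 -261/395; -261/395 537/395]

x' = [609/790, -34/395]
P' = [481/790 -261/395; -261/395 537/395]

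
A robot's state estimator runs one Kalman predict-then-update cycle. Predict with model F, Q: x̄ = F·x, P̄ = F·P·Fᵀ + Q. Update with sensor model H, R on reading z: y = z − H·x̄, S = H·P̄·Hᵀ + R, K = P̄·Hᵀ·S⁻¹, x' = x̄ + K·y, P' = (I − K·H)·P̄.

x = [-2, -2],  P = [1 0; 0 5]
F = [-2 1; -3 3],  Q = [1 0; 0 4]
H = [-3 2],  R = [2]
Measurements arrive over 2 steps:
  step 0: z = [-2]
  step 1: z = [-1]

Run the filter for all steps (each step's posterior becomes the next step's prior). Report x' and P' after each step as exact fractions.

step 0: x̄ = F·x = [2, 0]
step 0: P̄ = F·P·Fᵀ + Q = [10 21; 21 58]
step 0: y = z − H·x̄ = [4]
step 0: S = H·P̄·Hᵀ + R = [72]
step 0: K = P̄·Hᵀ·S⁻¹ = [1/6; 53/72]
step 0: x' = x̄ + K·y = [8/3, 53/18]
step 0: P' = (I − K·H)·P̄ = [8 73/6; 73/6 1367/72]
step 1: x̄ = F·x = [-43/18, 5/6]
step 1: P̄ = F·P·Fᵀ + Q = [239/72 -109/24; -109/24 223/8]
step 1: y = z − H·x̄ = [-59/6]
step 1: S = H·P̄·Hᵀ + R = [1583/8]
step 1: K = P̄·Hᵀ·S⁻¹ = [-457/4749; 555/1583]
step 1: x' = x̄ + K·y = [-6851/4749, -12415/4749]
step 1: P' = (I − K·H)·P̄ = [2354/1583 10136/4749; 10136/4749 5623/1583]

step 0: x' = [8/3, 53/18], P' = [8 73/6; 73/6 1367/72]
step 1: x' = [-6851/4749, -12415/4749], P' = [2354/1583 10136/4749; 10136/4749 5623/1583]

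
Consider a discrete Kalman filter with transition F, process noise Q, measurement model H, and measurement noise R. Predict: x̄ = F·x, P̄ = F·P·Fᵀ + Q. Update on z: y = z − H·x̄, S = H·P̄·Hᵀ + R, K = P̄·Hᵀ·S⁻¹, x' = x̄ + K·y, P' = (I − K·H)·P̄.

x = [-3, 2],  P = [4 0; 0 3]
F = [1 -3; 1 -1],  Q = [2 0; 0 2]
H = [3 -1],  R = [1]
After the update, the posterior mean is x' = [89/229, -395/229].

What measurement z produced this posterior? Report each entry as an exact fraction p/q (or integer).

z = [3]

x̄ = F·x = [-9, -5]
P̄ = F·P·Fᵀ + Q = [33 13; 13 9]
S = H·P̄·Hᵀ + R = [229]
K = P̄·Hᵀ·S⁻¹ = [86/229; 30/229]
x' − x̄ = [2150/229, 750/229] = K·y
y = (KᵀK)⁻¹·Kᵀ·(x' − x̄) = [25]
z = y + H·x̄ = [25] + [-22] = [3]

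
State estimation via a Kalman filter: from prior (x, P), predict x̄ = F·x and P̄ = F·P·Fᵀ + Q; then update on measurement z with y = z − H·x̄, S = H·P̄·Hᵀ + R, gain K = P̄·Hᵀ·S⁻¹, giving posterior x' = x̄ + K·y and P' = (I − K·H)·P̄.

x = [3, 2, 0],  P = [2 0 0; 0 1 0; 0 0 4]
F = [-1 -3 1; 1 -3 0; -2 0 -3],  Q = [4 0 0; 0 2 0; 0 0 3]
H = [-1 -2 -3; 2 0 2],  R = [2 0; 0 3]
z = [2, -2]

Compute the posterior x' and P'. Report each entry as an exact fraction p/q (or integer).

x' = [-65567/15060, -3237/1004, 44993/15060]
P' = [168673/15060 9923/1004 -158167/15060; 9923/1004 10559/1004 -10229/1004; -158167/15060 -10229/1004 157993/15060]

x̄ = F·x = [-9, -3, -6]
P̄ = F·P·Fᵀ + Q = [19 7 -8; 7 13 -4; -8 -4 47]
y = z − H·x̄ = [-31, 28]
S = H·P̄·Hᵀ + R = [428 -268; -268 203]
K = P̄·Hᵀ·S⁻¹ = [4069/15060 1751/3765; -177/1004 -51/251; -4471/15060 -29/3765]
x' = x̄ + K·y = [-65567/15060, -3237/1004, 44993/15060]
P' = (I − K·H)·P̄ = [168673/15060 9923/1004 -158167/15060; 9923/1004 10559/1004 -10229/1004; -158167/15060 -10229/1004 157993/15060]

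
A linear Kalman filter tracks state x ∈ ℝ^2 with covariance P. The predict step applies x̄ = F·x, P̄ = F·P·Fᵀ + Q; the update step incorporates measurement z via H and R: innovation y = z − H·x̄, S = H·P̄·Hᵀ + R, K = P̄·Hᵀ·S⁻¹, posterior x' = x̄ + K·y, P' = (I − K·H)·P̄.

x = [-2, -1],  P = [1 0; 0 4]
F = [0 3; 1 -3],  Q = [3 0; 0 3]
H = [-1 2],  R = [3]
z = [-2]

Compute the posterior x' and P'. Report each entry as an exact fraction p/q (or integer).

x' = [-261/346, -233/173]
P' = [1173/346 210/173; 210/173 192/173]

x̄ = F·x = [-3, 1]
P̄ = F·P·Fᵀ + Q = [39 -36; -36 40]
y = z − H·x̄ = [-7]
S = H·P̄·Hᵀ + R = [346]
K = P̄·Hᵀ·S⁻¹ = [-111/346; 58/173]
x' = x̄ + K·y = [-261/346, -233/173]
P' = (I − K·H)·P̄ = [1173/346 210/173; 210/173 192/173]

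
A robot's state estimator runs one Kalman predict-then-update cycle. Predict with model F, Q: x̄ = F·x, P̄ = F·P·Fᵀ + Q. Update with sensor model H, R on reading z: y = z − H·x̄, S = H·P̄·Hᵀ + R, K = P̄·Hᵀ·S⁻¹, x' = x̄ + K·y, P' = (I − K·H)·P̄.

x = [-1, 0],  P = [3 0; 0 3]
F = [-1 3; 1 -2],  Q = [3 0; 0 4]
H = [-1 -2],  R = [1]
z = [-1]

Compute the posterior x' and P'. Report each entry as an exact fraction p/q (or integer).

x̄ = F·x = [1, -1]
P̄ = F·P·Fᵀ + Q = [33 -21; -21 19]
y = z − H·x̄ = [-2]
S = H·P̄·Hᵀ + R = [26]
K = P̄·Hᵀ·S⁻¹ = [9/26; -17/26]
x' = x̄ + K·y = [4/13, 4/13]
P' = (I − K·H)·P̄ = [777/26 -393/26; -393/26 205/26]

x' = [4/13, 4/13]
P' = [777/26 -393/26; -393/26 205/26]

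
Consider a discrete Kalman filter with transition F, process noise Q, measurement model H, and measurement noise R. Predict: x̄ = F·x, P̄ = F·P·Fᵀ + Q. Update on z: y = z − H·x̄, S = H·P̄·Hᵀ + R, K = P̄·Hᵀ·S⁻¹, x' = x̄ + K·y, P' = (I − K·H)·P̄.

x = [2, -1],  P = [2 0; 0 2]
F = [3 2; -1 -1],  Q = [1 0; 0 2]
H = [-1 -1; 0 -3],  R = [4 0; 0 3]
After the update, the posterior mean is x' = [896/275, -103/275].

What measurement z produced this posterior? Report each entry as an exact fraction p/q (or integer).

x̄ = F·x = [4, -1]
P̄ = F·P·Fᵀ + Q = [27 -10; -10 6]
S = H·P̄·Hᵀ + R = [17 -12; -12 57]
K = P̄·Hᵀ·S⁻¹ = [-203/275 102/275; 4/275 -86/275]
x' − x̄ = [-204/275, 172/275] = K·y
y = (KᵀK)⁻¹·Kᵀ·(x' − x̄) = [0, -2]
z = y + H·x̄ = [0, -2] + [-3, 3] = [-3, 1]

z = [-3, 1]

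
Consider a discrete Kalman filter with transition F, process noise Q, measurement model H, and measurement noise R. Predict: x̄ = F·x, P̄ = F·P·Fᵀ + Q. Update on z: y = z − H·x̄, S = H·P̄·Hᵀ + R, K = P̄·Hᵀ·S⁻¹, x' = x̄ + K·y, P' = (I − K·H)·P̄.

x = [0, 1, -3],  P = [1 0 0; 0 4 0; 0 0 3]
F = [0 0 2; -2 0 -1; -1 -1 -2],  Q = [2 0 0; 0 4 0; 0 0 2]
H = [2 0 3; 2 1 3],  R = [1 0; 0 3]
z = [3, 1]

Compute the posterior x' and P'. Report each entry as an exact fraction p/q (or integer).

x' = [-4754/1139, -543/1139, 4150/1139]
P' = [13018/1139 -1610/1139 -8558/1139; -1610/1139 3109/1139 829/1139; -8558/1139 829/1139 5738/1139]

x̄ = F·x = [-6, 3, 5]
P̄ = F·P·Fᵀ + Q = [14 -6 -12; -6 11 8; -12 8 19]
y = z − H·x̄ = [0, -5]
S = H·P̄·Hᵀ + R = [84 95; 95 121]
K = P̄·Hᵀ·S⁻¹ = [362/1139 -416/1139; -733/1139 792/1139; 98/1139 309/1139]
x' = x̄ + K·y = [-4754/1139, -543/1139, 4150/1139]
P' = (I − K·H)·P̄ = [13018/1139 -1610/1139 -8558/1139; -1610/1139 3109/1139 829/1139; -8558/1139 829/1139 5738/1139]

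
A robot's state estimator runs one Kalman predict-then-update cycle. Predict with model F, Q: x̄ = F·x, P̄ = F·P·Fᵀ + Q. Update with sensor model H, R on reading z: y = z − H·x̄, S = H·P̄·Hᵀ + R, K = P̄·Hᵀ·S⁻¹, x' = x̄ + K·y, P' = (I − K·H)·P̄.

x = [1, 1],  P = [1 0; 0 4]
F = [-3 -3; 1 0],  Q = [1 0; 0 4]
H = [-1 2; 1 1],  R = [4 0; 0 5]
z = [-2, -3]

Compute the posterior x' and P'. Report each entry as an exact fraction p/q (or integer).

x̄ = F·x = [-6, 1]
P̄ = F·P·Fᵀ + Q = [46 -3; -3 5]
y = z − H·x̄ = [-10, 2]
S = H·P̄·Hᵀ + R = [82 -39; -39 50]
K = P̄·Hᵀ·S⁻¹ = [-923/2579 1498/2579; 728/2579 671/2579]
x' = x̄ + K·y = [-3248/2579, -3359/2579]
P' = (I − K·H)·P̄ = [6224/2579 1266/2579; 1266/2579 2089/2579]

x' = [-3248/2579, -3359/2579]
P' = [6224/2579 1266/2579; 1266/2579 2089/2579]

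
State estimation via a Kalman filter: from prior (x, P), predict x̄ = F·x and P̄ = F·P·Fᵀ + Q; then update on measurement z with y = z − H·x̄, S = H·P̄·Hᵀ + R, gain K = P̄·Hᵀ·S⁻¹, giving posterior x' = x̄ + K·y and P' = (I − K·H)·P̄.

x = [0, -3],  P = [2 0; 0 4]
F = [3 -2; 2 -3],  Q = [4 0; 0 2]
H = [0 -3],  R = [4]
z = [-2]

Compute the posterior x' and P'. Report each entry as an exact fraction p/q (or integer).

x' = [-96/209, 156/209]
P' = [2110/209 72/209; 72/209 92/209]

x̄ = F·x = [6, 9]
P̄ = F·P·Fᵀ + Q = [38 36; 36 46]
y = z − H·x̄ = [25]
S = H·P̄·Hᵀ + R = [418]
K = P̄·Hᵀ·S⁻¹ = [-54/209; -69/209]
x' = x̄ + K·y = [-96/209, 156/209]
P' = (I − K·H)·P̄ = [2110/209 72/209; 72/209 92/209]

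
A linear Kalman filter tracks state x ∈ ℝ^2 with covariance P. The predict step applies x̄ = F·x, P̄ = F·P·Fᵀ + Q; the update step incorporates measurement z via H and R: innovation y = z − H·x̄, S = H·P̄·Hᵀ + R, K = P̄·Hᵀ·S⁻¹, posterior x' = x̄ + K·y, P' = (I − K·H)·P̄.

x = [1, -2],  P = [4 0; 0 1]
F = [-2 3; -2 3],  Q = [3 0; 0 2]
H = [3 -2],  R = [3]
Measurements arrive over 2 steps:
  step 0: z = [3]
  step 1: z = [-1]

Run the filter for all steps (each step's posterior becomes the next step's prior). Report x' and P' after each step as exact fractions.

step 0: x' = [-130/63, -13/3], P' = [608/63 41/3; 41/3 20]
step 1: x' = [-10109/2917, -13333/2917], P' = [81199/5834 57894/2917; 57894/2917 84450/2917]

step 0: x̄ = F·x = [-8, -8]
step 0: P̄ = F·P·Fᵀ + Q = [28 25; 25 27]
step 0: y = z − H·x̄ = [11]
step 0: S = H·P̄·Hᵀ + R = [63]
step 0: K = P̄·Hᵀ·S⁻¹ = [34/63; 1/3]
step 0: x' = x̄ + K·y = [-130/63, -13/3]
step 0: P' = (I − K·H)·P̄ = [608/63 41/3; 41/3 20]
step 1: x̄ = F·x = [-559/63, -559/63]
step 1: P̄ = F·P·Fᵀ + Q = [3629/63 3440/63; 3440/63 3566/63]
step 1: y = z − H·x̄ = [496/63]
step 1: S = H·P̄·Hᵀ + R = [5834/63]
step 1: K = P̄·Hᵀ·S⁻¹ = [4007/5834; 1594/2917]
step 1: x' = x̄ + K·y = [-10109/2917, -13333/2917]
step 1: P' = (I − K·H)·P̄ = [81199/5834 57894/2917; 57894/2917 84450/2917]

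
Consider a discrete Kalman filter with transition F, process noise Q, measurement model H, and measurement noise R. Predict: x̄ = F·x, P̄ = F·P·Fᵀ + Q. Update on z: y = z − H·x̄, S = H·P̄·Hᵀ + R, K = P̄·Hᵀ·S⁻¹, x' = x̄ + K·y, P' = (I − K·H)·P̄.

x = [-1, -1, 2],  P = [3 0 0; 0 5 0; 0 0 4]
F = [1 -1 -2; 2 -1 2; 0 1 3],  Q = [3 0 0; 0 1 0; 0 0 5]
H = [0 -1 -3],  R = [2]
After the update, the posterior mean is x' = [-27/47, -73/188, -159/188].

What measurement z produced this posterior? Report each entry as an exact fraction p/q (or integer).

x̄ = F·x = [-4, 3, 5]
P̄ = F·P·Fᵀ + Q = [27 -5 -29; -5 34 19; -29 19 46]
S = H·P̄·Hᵀ + R = [564]
K = P̄·Hᵀ·S⁻¹ = [23/141; -91/564; -157/564]
x' − x̄ = [161/47, -637/188, -1099/188] = K·y
y = (KᵀK)⁻¹·Kᵀ·(x' − x̄) = [21]
z = y + H·x̄ = [21] + [-18] = [3]

z = [3]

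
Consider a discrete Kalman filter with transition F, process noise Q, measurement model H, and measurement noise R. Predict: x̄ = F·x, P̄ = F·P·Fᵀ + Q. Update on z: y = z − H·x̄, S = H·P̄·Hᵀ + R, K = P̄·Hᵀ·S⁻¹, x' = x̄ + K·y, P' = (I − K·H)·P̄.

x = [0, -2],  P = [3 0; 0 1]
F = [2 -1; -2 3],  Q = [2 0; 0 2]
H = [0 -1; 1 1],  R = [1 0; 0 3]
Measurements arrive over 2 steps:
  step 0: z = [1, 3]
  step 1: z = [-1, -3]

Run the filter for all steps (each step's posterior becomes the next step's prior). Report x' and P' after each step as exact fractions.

step 0: x' = [83/40, -199/200], P' = [21/8 -33/40; -33/40 189/200]
step 1: x' = [-86242/44719, 24964/44719], P' = [106127/44719 -35981/44719; -35981/44719 42563/44719]

step 0: x̄ = F·x = [2, -6]
step 0: P̄ = F·P·Fᵀ + Q = [15 -15; -15 23]
step 0: y = z − H·x̄ = [-5, 7]
step 0: S = H·P̄·Hᵀ + R = [24 -8; -8 11]
step 0: K = P̄·Hᵀ·S⁻¹ = [33/40 3/5; -189/200 1/25]
step 0: x' = x̄ + K·y = [83/40, -199/200]
step 0: P' = (I − K·H)·P̄ = [21/8 -33/40; -33/40 189/200]
step 1: x̄ = F·x = [1029/200, -1427/200]
step 1: P̄ = F·P·Fᵀ + Q = [3349/200 -3987/200; -3987/200 6181/200]
step 1: y = z − H·x̄ = [-1627/200, -101/100]
step 1: S = H·P̄·Hᵀ + R = [6381/200 -1097/100; -1097/100 539/50]
step 1: K = P̄·Hᵀ·S⁻¹ = [35981/44719 23382/44719; -42563/44719 2194/44719]
step 1: x' = x̄ + K·y = [-86242/44719, 24964/44719]
step 1: P' = (I − K·H)·P̄ = [106127/44719 -35981/44719; -35981/44719 42563/44719]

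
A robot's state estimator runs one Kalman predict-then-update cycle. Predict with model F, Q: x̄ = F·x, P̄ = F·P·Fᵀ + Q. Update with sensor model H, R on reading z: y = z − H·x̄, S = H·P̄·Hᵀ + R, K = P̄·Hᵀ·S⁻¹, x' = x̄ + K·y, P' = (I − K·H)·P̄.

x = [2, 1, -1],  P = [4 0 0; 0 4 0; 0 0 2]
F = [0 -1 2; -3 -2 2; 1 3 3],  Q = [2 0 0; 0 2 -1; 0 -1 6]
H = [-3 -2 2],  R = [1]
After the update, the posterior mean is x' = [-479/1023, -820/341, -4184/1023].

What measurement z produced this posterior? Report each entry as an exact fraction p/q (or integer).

z = [-2]

x̄ = F·x = [-3, -10, 2]
P̄ = F·P·Fᵀ + Q = [14 16 0; 16 62 -25; 0 -25 64]
S = H·P̄·Hᵀ + R = [1023]
K = P̄·Hᵀ·S⁻¹ = [-74/1023; -74/341; 178/1023]
x' − x̄ = [2590/1023, 2590/341, -6230/1023] = K·y
y = (KᵀK)⁻¹·Kᵀ·(x' − x̄) = [-35]
z = y + H·x̄ = [-35] + [33] = [-2]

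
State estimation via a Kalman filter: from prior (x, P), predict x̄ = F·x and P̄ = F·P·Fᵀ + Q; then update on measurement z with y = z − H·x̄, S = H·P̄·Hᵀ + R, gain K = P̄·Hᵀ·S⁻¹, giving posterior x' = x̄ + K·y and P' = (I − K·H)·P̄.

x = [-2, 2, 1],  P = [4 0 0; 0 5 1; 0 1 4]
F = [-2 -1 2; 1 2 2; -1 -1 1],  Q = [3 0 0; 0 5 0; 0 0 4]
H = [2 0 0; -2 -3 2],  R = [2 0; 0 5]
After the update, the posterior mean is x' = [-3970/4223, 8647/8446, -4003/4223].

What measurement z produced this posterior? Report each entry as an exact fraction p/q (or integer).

x̄ = F·x = [4, 4, 1]
P̄ = F·P·Fᵀ + Q = [36 0 18; 0 53 -6; 18 -6 15]
S = H·P̄·Hᵀ + R = [146 -72; -72 614]
K = P̄·Hᵀ·S⁻¹ = [10404/21115 -18/21115; -3078/21115 -12483/42230; 5742/21115 1086/21115]
x' − x̄ = [-20862/4223, -25137/8446, -8226/4223] = K·y
y = (KᵀK)⁻¹·Kᵀ·(x' − x̄) = [-10, 15]
z = y + H·x̄ = [-10, 15] + [8, -18] = [-2, -3]

z = [-2, -3]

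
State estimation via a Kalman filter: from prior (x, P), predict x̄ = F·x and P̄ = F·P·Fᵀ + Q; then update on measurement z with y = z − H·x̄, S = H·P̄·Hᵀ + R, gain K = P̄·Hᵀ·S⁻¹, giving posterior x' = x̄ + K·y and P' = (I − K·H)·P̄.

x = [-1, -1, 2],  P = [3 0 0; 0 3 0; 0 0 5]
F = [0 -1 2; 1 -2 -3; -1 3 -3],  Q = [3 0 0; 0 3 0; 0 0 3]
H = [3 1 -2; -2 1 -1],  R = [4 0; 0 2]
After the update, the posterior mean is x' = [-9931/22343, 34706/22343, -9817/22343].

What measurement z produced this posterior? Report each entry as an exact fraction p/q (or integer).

z = [1, 3]

x̄ = F·x = [5, -5, -8]
P̄ = F·P·Fᵀ + Q = [26 -24 -39; -24 63 24; -39 24 78]
S = H·P̄·Hᵀ + R = [841 -72; -72 139]
K = P̄·Hᵀ·S⁻¹ = [15684/111715 -21613/111715; -1659/111715 69063/111715; -32883/111715 2256/111715]
x' − x̄ = [-121646/22343, 146421/22343, 168927/22343] = K·y
y = (KᵀK)⁻¹·Kᵀ·(x' − x̄) = [-25, 10]
z = y + H·x̄ = [-25, 10] + [26, -7] = [1, 3]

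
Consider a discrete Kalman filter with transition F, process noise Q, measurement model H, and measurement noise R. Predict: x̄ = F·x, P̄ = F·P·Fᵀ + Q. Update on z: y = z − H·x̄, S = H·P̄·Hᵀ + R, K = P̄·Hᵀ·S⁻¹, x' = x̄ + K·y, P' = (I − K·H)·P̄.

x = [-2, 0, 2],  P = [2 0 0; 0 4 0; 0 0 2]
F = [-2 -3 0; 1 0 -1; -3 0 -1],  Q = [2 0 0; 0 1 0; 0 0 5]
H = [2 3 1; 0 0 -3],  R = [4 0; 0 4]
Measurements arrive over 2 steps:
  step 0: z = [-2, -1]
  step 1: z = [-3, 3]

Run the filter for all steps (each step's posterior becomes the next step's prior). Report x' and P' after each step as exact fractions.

step 0: x̄ = F·x = [4, -4, 4]
step 0: P̄ = F·P·Fᵀ + Q = [46 -4 12; -4 5 -4; 12 -4 25]
step 0: y = z − H·x̄ = [-2, 11]
step 0: S = H·P̄·Hᵀ + R = [234 -111; -111 229]
step 0: K = P̄·Hᵀ·S⁻¹ = [17072/41265 596/13755; 673/13755 349/4585; 148/41265 -4481/13755]
step 0: x' = x̄ + K·y = [21512/5895, -6407/1965, 2413/5895]
step 0: P' = (I − K·H)·P̄ = [391934/41265 -79244/13755 -2384/41265; -79244/13755 18064/4585 -1396/13755; -2384/41265 -1396/13755 17924/41265]
step 1: x̄ = F·x = [14639/5895, 19099/5895, -66949/5895]
step 1: P̄ = F·P·Fᵀ + Q = [37238/5895 -12572/5895 27812/5895; -12572/5895 455891/41265 -1162646/41265; 27812/5895 -1162646/41265 3737351/41265]
step 1: y = z − H·x̄ = [-12437/1965, -61054/1965]
step 1: S = H·P̄·Hᵀ + R = [199434/4585 -212927/4585; -212927/4585 3755691/4585]
step 1: K = P̄·Hᵀ·S⁻¹ = [114374912/460419567 -1471172/460419567; 61916581/460419567 51020891/460419567; 851708/460419567 -152675453/460419567]
step 1: x' = x̄ + K·y = [1395472013/1381258701, -1456338260/1381258701, -1471789489/1381258701]
step 1: P' = (I − K·H)·P̄ = [4904294306/1381258701 -2813991452/1381258701 5884688/1381258701; -2813991452/1381258701 2191688480/1381258701 -204083564/1381258701; 5884688/1381258701 -204083564/1381258701 610701812/1381258701]

step 0: x' = [21512/5895, -6407/1965, 2413/5895], P' = [391934/41265 -79244/13755 -2384/41265; -79244/13755 18064/4585 -1396/13755; -2384/41265 -1396/13755 17924/41265]
step 1: x' = [1395472013/1381258701, -1456338260/1381258701, -1471789489/1381258701], P' = [4904294306/1381258701 -2813991452/1381258701 5884688/1381258701; -2813991452/1381258701 2191688480/1381258701 -204083564/1381258701; 5884688/1381258701 -204083564/1381258701 610701812/1381258701]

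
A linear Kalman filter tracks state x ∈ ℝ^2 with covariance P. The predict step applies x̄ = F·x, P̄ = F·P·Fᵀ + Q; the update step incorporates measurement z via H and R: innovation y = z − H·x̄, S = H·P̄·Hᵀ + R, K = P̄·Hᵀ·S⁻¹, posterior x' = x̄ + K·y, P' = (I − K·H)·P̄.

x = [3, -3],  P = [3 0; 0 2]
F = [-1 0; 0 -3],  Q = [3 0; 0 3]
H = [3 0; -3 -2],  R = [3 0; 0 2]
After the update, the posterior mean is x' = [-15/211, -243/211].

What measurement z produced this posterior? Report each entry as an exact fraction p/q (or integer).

z = [1, 3]

x̄ = F·x = [-3, 9]
P̄ = F·P·Fᵀ + Q = [6 0; 0 21]
S = H·P̄·Hᵀ + R = [57 -54; -54 140]
K = P̄·Hᵀ·S⁻¹ = [129/422 -9/844; -189/422 -399/844]
x' − x̄ = [618/211, -2142/211] = K·y
y = (KᵀK)⁻¹·Kᵀ·(x' − x̄) = [10, 12]
z = y + H·x̄ = [10, 12] + [-9, -9] = [1, 3]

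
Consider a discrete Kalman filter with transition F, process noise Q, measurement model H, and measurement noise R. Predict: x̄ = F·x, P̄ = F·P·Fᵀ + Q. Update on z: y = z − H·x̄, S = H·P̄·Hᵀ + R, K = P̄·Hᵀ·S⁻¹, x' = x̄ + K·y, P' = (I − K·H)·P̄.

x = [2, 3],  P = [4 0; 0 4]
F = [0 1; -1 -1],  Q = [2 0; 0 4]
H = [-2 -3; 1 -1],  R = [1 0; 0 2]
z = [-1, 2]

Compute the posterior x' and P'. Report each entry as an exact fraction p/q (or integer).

x' = [622/399, -97/133]
P' = [269/399 -52/133; -52/133 44/133]

x̄ = F·x = [3, -5]
P̄ = F·P·Fᵀ + Q = [6 -4; -4 12]
y = z − H·x̄ = [-10, -6]
S = H·P̄·Hᵀ + R = [85 28; 28 28]
K = P̄·Hᵀ·S⁻¹ = [-10/57 425/798; -4/19 -48/133]
x' = x̄ + K·y = [622/399, -97/133]
P' = (I − K·H)·P̄ = [269/399 -52/133; -52/133 44/133]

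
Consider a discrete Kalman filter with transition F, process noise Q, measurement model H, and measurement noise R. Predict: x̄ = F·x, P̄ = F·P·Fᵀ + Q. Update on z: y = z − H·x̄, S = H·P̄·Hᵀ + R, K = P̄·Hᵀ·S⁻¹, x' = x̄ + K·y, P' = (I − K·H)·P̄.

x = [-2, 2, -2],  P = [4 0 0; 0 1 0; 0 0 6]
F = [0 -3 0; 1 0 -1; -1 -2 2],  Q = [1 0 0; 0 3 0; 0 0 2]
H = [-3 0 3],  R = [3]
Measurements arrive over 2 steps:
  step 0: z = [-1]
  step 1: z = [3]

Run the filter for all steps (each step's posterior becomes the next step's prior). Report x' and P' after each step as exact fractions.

step 0: x̄ = F·x = [-6, 0, -6]
step 0: P̄ = F·P·Fᵀ + Q = [10 0 6; 0 13 -16; 6 -16 34]
step 0: y = z − H·x̄ = [-1]
step 0: S = H·P̄·Hᵀ + R = [291]
step 0: K = P̄·Hᵀ·S⁻¹ = [-4/97; -16/97; 28/97]
step 0: x' = x̄ + K·y = [-578/97, 16/97, -610/97]
step 0: P' = (I − K·H)·P̄ = [922/97 -192/97 918/97; -192/97 493/97 -208/97; 918/97 -208/97 946/97]
step 1: x̄ = F·x = [-48/97, 32/97, -674/97]
step 1: P̄ = F·P·Fᵀ + Q = [4534/97 -48/97 3630/97; -48/97 323/97 -92/97; 3630/97 -92/97 4096/97]
step 1: y = z − H·x̄ = [2169/97]
step 1: S = H·P̄·Hᵀ + R = [12621/97]
step 1: K = P̄·Hᵀ·S⁻¹ = [-904/4207; -44/4207; 466/4207]
step 1: x' = x̄ + K·y = [-22296/4207, 404/4207, -18812/4207]
step 1: P' = (I − K·H)·P̄ = [171370/4207 -3312/4207 170466/4207; -3312/4207 13949/4207 -3356/4207; 170466/4207 -3356/4207 170932/4207]

step 0: x' = [-578/97, 16/97, -610/97], P' = [922/97 -192/97 918/97; -192/97 493/97 -208/97; 918/97 -208/97 946/97]
step 1: x' = [-22296/4207, 404/4207, -18812/4207], P' = [171370/4207 -3312/4207 170466/4207; -3312/4207 13949/4207 -3356/4207; 170466/4207 -3356/4207 170932/4207]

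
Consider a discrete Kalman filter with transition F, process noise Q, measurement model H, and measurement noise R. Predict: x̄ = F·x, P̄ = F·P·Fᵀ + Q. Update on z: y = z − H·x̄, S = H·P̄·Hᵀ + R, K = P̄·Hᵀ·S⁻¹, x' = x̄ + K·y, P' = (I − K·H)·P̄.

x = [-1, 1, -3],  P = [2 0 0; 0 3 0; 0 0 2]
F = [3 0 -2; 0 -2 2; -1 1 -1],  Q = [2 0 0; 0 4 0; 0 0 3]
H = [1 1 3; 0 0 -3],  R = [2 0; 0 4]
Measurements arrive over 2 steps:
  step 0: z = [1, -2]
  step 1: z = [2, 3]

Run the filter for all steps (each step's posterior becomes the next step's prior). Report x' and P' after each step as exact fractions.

step 0: x' = [1620/587, -2377/587, 472/587], P' = [9058/587 -7146/587 -364/587; -7146/587 8222/587 -308/587; -364/587 -308/587 236/587]
step 1: x' = [45874/57873, 76926/19291, -58687/57873], P' = [84170768/4919205 -21287436/1639735 -4165016/4919205; -21287436/1639735 23894756/1639735 -740208/1639735; -4165016/4919205 -740208/1639735 2157212/4919205]

step 0: x̄ = F·x = [3, -8, 5]
step 0: P̄ = F·P·Fᵀ + Q = [28 -8 -2; -8 24 -10; -2 -10 10]
step 0: y = z − H·x̄ = [-9, 13]
step 0: S = H·P̄·Hᵀ + R = [56 -54; -54 94]
step 0: K = P̄·Hᵀ·S⁻¹ = [410/587 273/587; 76/587 231/587; 18/587 -177/587]
step 0: x' = x̄ + K·y = [1620/587, -2377/587, 472/587]
step 0: P' = (I − K·H)·P̄ = [9058/587 -7146/587 -364/587; -7146/587 8222/587 -308/587; -364/587 -308/587 236/587]
step 1: x̄ = F·x = [3916/587, 5698/587, -4469/587]
step 1: P̄ = F·P·Fᵀ + Q = [88008/587 38516/587 -47160/587; 38516/587 38644/587 -31712/587; -47160/587 -31712/587 33457/587]
step 1: y = z − H·x̄ = [4967/587, -11646/587]
step 1: S = H·P̄·Hᵀ + R = [32739/587 -64497/587; -64497/587 303461/587]
step 1: K = P̄·Hᵀ·S⁻¹ = [3906706/4919205 1041254/1639735; 193348/1639735 555156/1639735; 42998/4919205 -539303/1639735]
step 1: x' = x̄ + K·y = [45874/57873, 76926/19291, -58687/57873]
step 1: P' = (I − K·H)·P̄ = [84170768/4919205 -21287436/1639735 -4165016/4919205; -21287436/1639735 23894756/1639735 -740208/1639735; -4165016/4919205 -740208/1639735 2157212/4919205]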